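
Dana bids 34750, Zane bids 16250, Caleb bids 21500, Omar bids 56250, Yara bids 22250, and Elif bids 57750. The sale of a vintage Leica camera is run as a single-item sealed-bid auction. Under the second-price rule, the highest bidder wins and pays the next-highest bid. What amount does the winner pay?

Ranking the bids: Elif 57750 > Omar 56250 > Dana 34750 > Yara 22250 > Caleb 21500 > Zane 16250.
Elif has the highest bid, so Elif wins.
The second-highest bid is 56250, so that is what Elif pays.

The winner pays 56250.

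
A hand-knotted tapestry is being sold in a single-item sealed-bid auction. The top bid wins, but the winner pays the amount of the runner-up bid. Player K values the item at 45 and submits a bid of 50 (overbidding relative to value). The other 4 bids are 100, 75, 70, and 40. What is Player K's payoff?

Highest competing bid: 100.
Player K's bid 50 is not the highest, so Player K loses, pays nothing, and earns zero payoff.

Player K's payoff: 0.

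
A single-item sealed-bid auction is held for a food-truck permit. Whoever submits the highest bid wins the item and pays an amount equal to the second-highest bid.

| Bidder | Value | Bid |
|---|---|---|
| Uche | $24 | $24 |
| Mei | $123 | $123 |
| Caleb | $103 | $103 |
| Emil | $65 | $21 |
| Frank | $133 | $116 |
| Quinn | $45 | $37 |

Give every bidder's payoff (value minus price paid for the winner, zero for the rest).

Payoffs: Uche $0, Mei $7, Caleb $0, Emil $0, Frank $0, Quinn $0.

Bids in descending order: Mei $123, then Frank $116, then Caleb $103, then Quinn $37, then Uche $24, then Emil $21.
Mei has the top bid and wins; the price is the second-highest bid, $116.
Mei's payoff = $123 − $116 = $7. All other bidders lose, so their payoff is 0.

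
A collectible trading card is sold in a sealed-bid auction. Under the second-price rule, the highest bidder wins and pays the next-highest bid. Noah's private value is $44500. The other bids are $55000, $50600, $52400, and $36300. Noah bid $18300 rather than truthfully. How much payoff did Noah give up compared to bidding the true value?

Regret: $0.

The highest competing bid is $55000.
Bidding truthfully at $44500: the top bid is $55000 (a rival), so Noah loses. Payoff = $0.
Bidding $18300: the top bid is $55000 (a rival), so Noah loses. Payoff = $0.
Regret = truthful payoff − actual payoff = $0 − $0 = $0.
The bid only affects whether you win, not the price — here both bids land on the same side of the top rival bid, so the deviation is payoff-neutral.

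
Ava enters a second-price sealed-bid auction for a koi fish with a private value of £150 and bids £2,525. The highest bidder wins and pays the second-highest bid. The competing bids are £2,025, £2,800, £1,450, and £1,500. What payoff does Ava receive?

Highest competing bid: £2,800.
Ava's bid £2,525 is not the highest, so Ava loses, pays nothing, and earns zero payoff.

Payoff = £0.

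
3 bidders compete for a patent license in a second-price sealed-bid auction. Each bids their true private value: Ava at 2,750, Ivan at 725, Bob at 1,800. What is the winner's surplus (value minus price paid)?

Winner's surplus: 950.

Ranking the bids: Ava 2,750, then Bob 1,800, then Ivan 725.
Ava wins with the top bid and pays the second-highest, 1,800.
Surplus = 2,750 − 1,800 = 950.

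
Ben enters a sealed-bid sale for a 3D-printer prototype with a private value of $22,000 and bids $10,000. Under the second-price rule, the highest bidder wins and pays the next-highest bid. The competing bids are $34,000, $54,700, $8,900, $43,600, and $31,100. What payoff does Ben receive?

Payoff = $0.

Highest competing bid: $54,700.
Ben's bid $10,000 is not the highest, so Ben loses, pays nothing, and earns zero payoff.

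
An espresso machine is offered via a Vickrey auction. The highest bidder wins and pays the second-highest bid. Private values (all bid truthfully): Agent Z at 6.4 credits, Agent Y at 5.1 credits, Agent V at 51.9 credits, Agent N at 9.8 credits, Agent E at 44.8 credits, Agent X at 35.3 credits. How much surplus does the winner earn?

Surplus = 7.1 credits.

Bids in descending order: Agent V 51.9 credits > Agent E 44.8 credits > Agent X 35.3 credits > Agent N 9.8 credits > Agent Z 6.4 credits > Agent Y 5.1 credits.
Agent V wins with the top bid and pays the second-highest, 44.8 credits.
Surplus = 51.9 credits − 44.8 credits = 7.1 credits.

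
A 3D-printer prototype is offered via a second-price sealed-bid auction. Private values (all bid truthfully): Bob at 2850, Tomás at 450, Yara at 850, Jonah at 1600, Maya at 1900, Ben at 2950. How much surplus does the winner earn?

Winner's surplus: 100.

Ranking the bids: Ben 2950, then Bob 2850, then Maya 1900, then Jonah 1600, then Yara 850, then Tomás 450.
Ben wins with the top bid and pays the second-highest, 2850.
Surplus = 2950 − 2850 = 100.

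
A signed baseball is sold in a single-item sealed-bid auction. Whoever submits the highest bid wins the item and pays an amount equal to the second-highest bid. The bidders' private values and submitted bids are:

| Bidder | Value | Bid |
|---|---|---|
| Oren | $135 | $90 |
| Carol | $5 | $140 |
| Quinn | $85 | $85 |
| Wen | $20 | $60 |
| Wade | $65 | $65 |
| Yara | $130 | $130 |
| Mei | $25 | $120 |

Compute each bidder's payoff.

Payoffs: Oren $0, Carol -$125, Quinn $0, Wen $0, Wade $0, Yara $0, Mei $0.

Ranking the bids: Carol $140; Yara $130; Mei $120; Oren $90; Quinn $85; Wade $65; Wen $60.
Carol has the top bid and wins; the price is the second-highest bid, $130.
Carol's payoff = $5 − $130 = -$125. All other bidders lose, so their payoff is 0.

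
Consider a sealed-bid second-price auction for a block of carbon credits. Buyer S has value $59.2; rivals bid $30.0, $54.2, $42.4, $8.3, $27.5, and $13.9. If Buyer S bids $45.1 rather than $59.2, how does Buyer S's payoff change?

Payoff change: -$5.0.

The highest competing bid is $54.2.
Bidding truthfully at $59.2: Buyer S has the top bid, wins, and pays the second-highest bid $54.2. Payoff = $59.2 − $54.2 = $5.0.
Bidding $45.1: the top bid is $54.2 (a rival), so Buyer S loses. Payoff = $0.0.
Change = $0.0 − $5.0 = -$5.0.
Deviating from a truthful bid can only lose payoff in a second-price auction — never gain.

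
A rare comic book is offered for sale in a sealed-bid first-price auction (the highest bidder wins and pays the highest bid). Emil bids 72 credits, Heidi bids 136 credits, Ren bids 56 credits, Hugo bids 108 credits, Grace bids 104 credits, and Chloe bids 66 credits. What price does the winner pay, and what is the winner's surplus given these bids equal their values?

Price 136 credits; surplus 0 credits.

Bids in descending order: Heidi 136 credits > Hugo 108 credits > Grace 104 credits > Emil 72 credits > Chloe 66 credits > Ren 56 credits.
Heidi is the highest bidder, so Heidi wins.
Under the first-price rule, the price is the highest bid: 136 credits.
Surplus = 136 credits − 136 credits = 0 credits.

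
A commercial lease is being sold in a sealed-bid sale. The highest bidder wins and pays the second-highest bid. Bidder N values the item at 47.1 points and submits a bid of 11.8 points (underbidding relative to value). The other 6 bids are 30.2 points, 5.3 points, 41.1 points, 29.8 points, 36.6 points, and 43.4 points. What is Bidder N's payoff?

Bidder N's payoff: 0.0 points.

Highest competing bid: 43.4 points.
Bidder N's bid 11.8 points is not the highest, so Bidder N loses, pays nothing, and earns zero payoff.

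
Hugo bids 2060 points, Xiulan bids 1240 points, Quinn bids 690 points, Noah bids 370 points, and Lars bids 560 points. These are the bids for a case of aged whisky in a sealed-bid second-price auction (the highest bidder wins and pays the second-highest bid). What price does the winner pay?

Price paid: 1240 points.

Ranking the bids: Hugo 2060 points; Xiulan 1240 points; Quinn 690 points; Lars 560 points; Noah 370 points.
Hugo is the highest bidder, so Hugo wins.
Under the second-price rule, the price is the second-highest bid: 1240 points.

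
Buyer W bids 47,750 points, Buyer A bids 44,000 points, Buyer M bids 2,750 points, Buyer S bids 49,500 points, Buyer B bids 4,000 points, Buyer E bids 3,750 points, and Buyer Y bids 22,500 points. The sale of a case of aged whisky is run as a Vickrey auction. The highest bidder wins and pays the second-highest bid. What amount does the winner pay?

Price paid: 47,750 points.

Ordered from highest: Buyer S 49,500 points; Buyer W 47,750 points; Buyer A 44,000 points; Buyer Y 22,500 points; Buyer B 4,000 points; Buyer E 3,750 points; Buyer M 2,750 points.
Buyer S has the highest bid, so Buyer S wins.
The second-highest bid is 47,750 points, so that is what Buyer S pays.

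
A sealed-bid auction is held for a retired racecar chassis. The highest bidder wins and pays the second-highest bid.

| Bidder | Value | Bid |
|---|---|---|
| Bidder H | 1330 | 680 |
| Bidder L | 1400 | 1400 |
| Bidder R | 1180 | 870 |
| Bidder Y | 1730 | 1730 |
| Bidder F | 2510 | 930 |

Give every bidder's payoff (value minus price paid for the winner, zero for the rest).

Sorted high to low: Bidder Y 1730; Bidder L 1400; Bidder F 930; Bidder R 870; Bidder H 680.
Bidder Y has the top bid and wins; the price is the second-highest bid, 1400.
Bidder Y's payoff = 1730 − 1400 = 330. All other bidders lose, so their payoff is 0.

Bidder H 0, Bidder L 0, Bidder R 0, Bidder Y 330, Bidder F 0.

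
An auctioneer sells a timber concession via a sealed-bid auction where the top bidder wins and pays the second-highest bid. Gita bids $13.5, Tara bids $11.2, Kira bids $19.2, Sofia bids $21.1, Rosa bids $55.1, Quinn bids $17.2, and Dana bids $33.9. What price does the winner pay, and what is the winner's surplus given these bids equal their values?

Sorted high to low: Rosa $55.1 > Dana $33.9 > Sofia $21.1 > Kira $19.2 > Quinn $17.2 > Gita $13.5 > Tara $11.2.
Rosa is the highest bidder, so Rosa wins.
Under the second-price rule, the price is the second-highest bid: $33.9.
Surplus = $55.1 − $33.9 = $21.2.

Price $33.9; surplus $21.2.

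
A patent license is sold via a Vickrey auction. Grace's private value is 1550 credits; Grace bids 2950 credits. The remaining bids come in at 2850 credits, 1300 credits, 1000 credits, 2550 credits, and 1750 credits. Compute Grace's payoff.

-1300 credits

Highest competing bid: 2850 credits.
Grace's bid 2950 credits is the highest overall, so Grace wins and pays the second-highest bid, 2850 credits.
Payoff = value − price = 1550 credits − 2850 credits = -1300 credits.
Overbidding won the item at a price above value — truthful bidding would have avoided this loss.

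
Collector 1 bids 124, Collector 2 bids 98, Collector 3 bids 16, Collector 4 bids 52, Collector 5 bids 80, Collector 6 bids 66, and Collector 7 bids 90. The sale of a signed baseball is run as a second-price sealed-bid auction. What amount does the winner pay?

Price paid: 98.

Ranking the bids: Collector 1 124; Collector 2 98; Collector 7 90; Collector 5 80; Collector 6 66; Collector 4 52; Collector 3 16.
Collector 1 has the highest bid, so Collector 1 wins.
The second-highest bid is 98, so that is what Collector 1 pays.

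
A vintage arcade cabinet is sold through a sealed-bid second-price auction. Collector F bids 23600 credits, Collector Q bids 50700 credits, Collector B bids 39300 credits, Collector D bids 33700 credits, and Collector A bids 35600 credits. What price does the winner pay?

Ranking the bids: Collector Q 50700 credits, then Collector B 39300 credits, then Collector A 35600 credits, then Collector D 33700 credits, then Collector F 23600 credits.
Collector Q has the highest bid, so Collector Q wins.
The second-highest bid is 39300 credits, so that is what Collector Q pays.

Price paid: 39300 credits.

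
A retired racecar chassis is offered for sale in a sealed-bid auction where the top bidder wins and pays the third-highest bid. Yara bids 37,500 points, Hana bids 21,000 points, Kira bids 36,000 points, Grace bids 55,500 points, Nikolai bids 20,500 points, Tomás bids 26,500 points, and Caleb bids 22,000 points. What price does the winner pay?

Sorted high to low: Grace 55,500 points > Yara 37,500 points > Kira 36,000 points > Tomás 26,500 points > Caleb 22,000 points > Hana 21,000 points > Nikolai 20,500 points.
Grace is the highest bidder, so Grace wins.
Under the third-price rule, the price is the third-highest bid: 36,000 points.

Price paid: 36,000 points.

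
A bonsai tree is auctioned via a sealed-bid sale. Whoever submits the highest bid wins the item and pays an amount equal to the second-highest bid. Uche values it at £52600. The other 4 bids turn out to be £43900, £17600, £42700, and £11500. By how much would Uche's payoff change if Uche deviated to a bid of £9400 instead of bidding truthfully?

Payoff change: -£8700.

The highest competing bid is £43900.
Bidding truthfully at £52600: Uche has the top bid, wins, and pays the second-highest bid £43900. Payoff = £52600 − £43900 = £8700.
Bidding £9400: the top bid is £43900 (a rival), so Uche loses. Payoff = £0.
Change = £0 − £8700 = -£8700.
This is the dominant-strategy logic: truthful bidding weakly beats any alternative.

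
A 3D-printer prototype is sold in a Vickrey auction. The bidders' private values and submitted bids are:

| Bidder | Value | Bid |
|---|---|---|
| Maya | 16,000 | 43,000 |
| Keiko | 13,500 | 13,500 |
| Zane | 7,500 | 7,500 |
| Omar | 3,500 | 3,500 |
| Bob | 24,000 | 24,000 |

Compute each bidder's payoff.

Payoffs: Maya -8,000, Keiko 0, Zane 0, Omar 0, Bob 0.

Ranking the bids: Maya 43,000; Bob 24,000; Keiko 13,500; Zane 7,500; Omar 3,500.
Maya has the top bid and wins; the price is the second-highest bid, 24,000.
Maya's payoff = 16,000 − 24,000 = -8,000. All other bidders lose, so their payoff is 0.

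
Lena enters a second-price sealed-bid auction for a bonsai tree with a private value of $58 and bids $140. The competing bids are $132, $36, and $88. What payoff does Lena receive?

Payoff = -$74.

Highest competing bid: $132.
Lena's bid $140 is the highest overall, so Lena wins and pays the second-highest bid, $132.
Payoff = value − price = $58 − $132 = -$74.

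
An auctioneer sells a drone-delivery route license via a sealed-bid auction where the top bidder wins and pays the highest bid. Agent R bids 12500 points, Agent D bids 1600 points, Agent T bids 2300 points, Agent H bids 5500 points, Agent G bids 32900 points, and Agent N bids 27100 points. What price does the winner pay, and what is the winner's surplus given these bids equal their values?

Ranking the bids: Agent G 32900 points, then Agent N 27100 points, then Agent R 12500 points, then Agent H 5500 points, then Agent T 2300 points, then Agent D 1600 points.
Agent G is the highest bidder, so Agent G wins.
Under the first-price rule, the price is the highest bid: 32900 points.
Surplus = 32900 points − 32900 points = 0 points.

Price 32900 points; surplus 0 points.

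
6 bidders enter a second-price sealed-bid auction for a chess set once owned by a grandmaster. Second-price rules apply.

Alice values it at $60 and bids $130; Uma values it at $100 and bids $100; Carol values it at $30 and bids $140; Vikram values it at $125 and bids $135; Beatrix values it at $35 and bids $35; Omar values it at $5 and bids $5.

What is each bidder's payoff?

Sorted high to low: Carol $140; Vikram $135; Alice $130; Uma $100; Beatrix $35; Omar $5.
Carol has the top bid and wins; the price is the second-highest bid, $135.
Carol's payoff = $30 − $135 = -$105. All other bidders lose, so their payoff is 0.

Alice $0, Uma $0, Carol -$105, Vikram $0, Beatrix $0, Omar $0.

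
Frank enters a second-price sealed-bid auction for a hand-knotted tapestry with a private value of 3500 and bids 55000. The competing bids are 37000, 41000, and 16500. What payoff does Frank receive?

Highest competing bid: 41000.
Frank's bid 55000 is the highest overall, so Frank wins and pays the second-highest bid, 41000.
Payoff = value − price = 3500 − 41000 = -37500.

-37500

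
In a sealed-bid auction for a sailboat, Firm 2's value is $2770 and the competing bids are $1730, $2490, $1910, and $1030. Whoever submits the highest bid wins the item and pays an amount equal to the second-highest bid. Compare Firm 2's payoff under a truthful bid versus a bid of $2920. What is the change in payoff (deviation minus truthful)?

$0

The highest competing bid is $2490.
Bidding truthfully at $2770: Firm 2 has the top bid, wins, and pays the second-highest bid $2490. Payoff = $2770 − $2490 = $280.
Bidding $2920: Firm 2 has the top bid, wins, and pays the second-highest bid $2490. Payoff = $2770 − $2490 = $280.
Change = $280 − $280 = $0.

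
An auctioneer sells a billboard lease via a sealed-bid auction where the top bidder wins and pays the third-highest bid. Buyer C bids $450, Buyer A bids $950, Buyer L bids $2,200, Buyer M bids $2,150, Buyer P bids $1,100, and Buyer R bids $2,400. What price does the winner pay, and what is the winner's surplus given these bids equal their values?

Ordered from highest: Buyer R $2,400; Buyer L $2,200; Buyer M $2,150; Buyer P $1,100; Buyer A $950; Buyer C $450.
Buyer R is the highest bidder, so Buyer R wins.
Under the third-price rule, the price is the third-highest bid: $2,150.
Surplus = $2,400 − $2,150 = $250.

Price $2,150; surplus $250.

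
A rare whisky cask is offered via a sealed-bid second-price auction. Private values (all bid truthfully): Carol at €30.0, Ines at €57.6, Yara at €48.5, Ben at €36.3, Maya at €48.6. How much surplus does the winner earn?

Sorted high to low: Ines €57.6 > Maya €48.6 > Yara €48.5 > Ben €36.3 > Carol €30.0.
Ines wins with the top bid and pays the second-highest, €48.6.
Surplus = €57.6 − €48.6 = €9.0.

Winner's surplus: €9.0.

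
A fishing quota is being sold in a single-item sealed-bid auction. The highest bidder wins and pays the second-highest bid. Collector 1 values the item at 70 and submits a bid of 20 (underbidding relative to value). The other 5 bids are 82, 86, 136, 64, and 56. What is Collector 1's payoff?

The bidder's payoff: 0.

Highest competing bid: 136.
Collector 1's bid 20 is not the highest, so Collector 1 loses, pays nothing, and earns zero payoff.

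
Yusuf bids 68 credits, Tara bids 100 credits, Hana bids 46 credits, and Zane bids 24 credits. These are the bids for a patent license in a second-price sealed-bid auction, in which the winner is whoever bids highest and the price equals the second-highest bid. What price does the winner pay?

Bids in descending order: Tara 100 credits; Yusuf 68 credits; Hana 46 credits; Zane 24 credits.
Tara is the highest bidder, so Tara wins.
Under the second-price rule, the price is the second-highest bid: 68 credits.

Price paid: 68 credits.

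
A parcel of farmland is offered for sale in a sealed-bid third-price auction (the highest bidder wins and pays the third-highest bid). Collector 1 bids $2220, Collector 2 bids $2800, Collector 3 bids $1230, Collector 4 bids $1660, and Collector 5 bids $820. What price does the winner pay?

Price paid: $1660.

Sorted high to low: Collector 2 $2800, then Collector 1 $2220, then Collector 4 $1660, then Collector 3 $1230, then Collector 5 $820.
Collector 2 is the highest bidder, so Collector 2 wins.
Under the third-price rule, the price is the third-highest bid: $1660.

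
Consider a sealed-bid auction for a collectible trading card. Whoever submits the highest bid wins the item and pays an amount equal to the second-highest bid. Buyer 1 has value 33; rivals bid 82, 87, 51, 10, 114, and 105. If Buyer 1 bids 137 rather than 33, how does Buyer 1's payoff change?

The highest competing bid is 114.
Bidding truthfully at 33: the top bid is 114 (a rival), so Buyer 1 loses. Payoff = 0.
Bidding 137: Buyer 1 has the top bid, wins, and pays the second-highest bid 114. Payoff = 33 − 114 = -81.
Change = -81 − 0 = -81.
Deviating from a truthful bid can only lose payoff in a second-price auction — never gain.

Payoff change: -81.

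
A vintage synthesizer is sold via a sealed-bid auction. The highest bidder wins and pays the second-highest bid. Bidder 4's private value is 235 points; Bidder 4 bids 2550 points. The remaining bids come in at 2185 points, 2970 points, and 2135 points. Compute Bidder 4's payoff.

Highest competing bid: 2970 points.
Bidder 4's bid 2550 points is not the highest, so Bidder 4 loses, pays nothing, and earns zero payoff.

Payoff = 0 points.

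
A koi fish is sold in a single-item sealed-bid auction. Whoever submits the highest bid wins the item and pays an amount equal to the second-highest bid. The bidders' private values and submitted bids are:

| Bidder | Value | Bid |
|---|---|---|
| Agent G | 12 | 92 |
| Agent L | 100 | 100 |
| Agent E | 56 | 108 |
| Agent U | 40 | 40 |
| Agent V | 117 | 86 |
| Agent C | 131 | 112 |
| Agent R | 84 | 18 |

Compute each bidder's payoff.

Agent G 0, Agent L 0, Agent E 0, Agent U 0, Agent V 0, Agent C 23, Agent R 0.

Sorted high to low: Agent C 112; Agent E 108; Agent L 100; Agent G 92; Agent V 86; Agent U 40; Agent R 18.
Agent C has the top bid and wins; the price is the second-highest bid, 108.
Agent C's payoff = 131 − 108 = 23. All other bidders lose, so their payoff is 0.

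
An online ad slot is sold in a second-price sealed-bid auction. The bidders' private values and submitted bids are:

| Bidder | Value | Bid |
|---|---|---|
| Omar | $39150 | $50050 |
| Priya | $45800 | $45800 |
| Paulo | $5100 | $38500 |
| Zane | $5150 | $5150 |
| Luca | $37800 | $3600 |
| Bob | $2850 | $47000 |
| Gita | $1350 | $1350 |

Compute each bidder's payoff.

Payoffs: Omar -$7850, Priya $0, Paulo $0, Zane $0, Luca $0, Bob $0, Gita $0.

Ordered from highest: Omar $50050 > Bob $47000 > Priya $45800 > Paulo $38500 > Zane $5150 > Luca $3600 > Gita $1350.
Omar has the top bid and wins; the price is the second-highest bid, $47000.
Omar's payoff = $39150 − $47000 = -$7850. All other bidders lose, so their payoff is 0.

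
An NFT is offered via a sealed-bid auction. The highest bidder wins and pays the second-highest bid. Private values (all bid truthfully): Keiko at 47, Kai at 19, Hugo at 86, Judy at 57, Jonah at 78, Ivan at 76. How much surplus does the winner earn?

Ranking the bids: Hugo 86, then Jonah 78, then Ivan 76, then Judy 57, then Keiko 47, then Kai 19.
Hugo wins with the top bid and pays the second-highest, 78.
Surplus = 86 − 78 = 8.

8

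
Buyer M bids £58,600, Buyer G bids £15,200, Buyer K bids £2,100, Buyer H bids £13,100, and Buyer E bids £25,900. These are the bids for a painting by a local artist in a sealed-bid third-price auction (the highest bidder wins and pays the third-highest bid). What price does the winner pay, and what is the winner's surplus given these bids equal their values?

Bids in descending order: Buyer M £58,600 > Buyer E £25,900 > Buyer G £15,200 > Buyer H £13,100 > Buyer K £2,100.
Buyer M is the highest bidder, so Buyer M wins.
Under the third-price rule, the price is the third-highest bid: £15,200.
Surplus = £58,600 − £15,200 = £43,400.

Price £15,200; surplus £43,400.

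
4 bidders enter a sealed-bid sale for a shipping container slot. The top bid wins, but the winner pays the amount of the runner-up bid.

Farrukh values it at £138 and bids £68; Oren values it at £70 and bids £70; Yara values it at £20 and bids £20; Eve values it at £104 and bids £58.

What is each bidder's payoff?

Payoffs: Farrukh £0, Oren £2, Yara £0, Eve £0.

Ordered from highest: Oren £70; Farrukh £68; Eve £58; Yara £20.
Oren has the top bid and wins; the price is the second-highest bid, £68.
Oren's payoff = £70 − £68 = £2. All other bidders lose, so their payoff is 0.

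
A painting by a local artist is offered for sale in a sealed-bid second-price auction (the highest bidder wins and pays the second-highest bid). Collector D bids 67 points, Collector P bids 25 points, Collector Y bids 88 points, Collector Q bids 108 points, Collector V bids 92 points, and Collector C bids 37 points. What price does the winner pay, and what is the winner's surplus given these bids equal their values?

Sorted high to low: Collector Q 108 points; Collector V 92 points; Collector Y 88 points; Collector D 67 points; Collector C 37 points; Collector P 25 points.
Collector Q is the highest bidder, so Collector Q wins.
Under the second-price rule, the price is the second-highest bid: 92 points.
Surplus = 108 points − 92 points = 16 points.

Price 92 points; surplus 16 points.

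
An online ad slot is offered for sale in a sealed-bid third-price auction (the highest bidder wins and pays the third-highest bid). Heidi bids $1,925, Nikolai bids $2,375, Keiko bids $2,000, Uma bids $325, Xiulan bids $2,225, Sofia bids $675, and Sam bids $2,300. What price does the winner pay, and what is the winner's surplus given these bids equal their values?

Price $2,225; surplus $150.

Bids in descending order: Nikolai $2,375, then Sam $2,300, then Xiulan $2,225, then Keiko $2,000, then Heidi $1,925, then Sofia $675, then Uma $325.
Nikolai is the highest bidder, so Nikolai wins.
Under the third-price rule, the price is the third-highest bid: $2,225.
Surplus = $2,375 − $2,225 = $150.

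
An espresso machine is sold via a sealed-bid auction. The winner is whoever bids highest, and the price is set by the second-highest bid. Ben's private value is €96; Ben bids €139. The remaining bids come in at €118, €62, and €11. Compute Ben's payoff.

Payoff = -€22.

Highest competing bid: €118.
Ben's bid €139 is the highest overall, so Ben wins and pays the second-highest bid, €118.
Payoff = value − price = €96 − €118 = -€22.
Overbidding won the item at a price above value — truthful bidding would have avoided this loss.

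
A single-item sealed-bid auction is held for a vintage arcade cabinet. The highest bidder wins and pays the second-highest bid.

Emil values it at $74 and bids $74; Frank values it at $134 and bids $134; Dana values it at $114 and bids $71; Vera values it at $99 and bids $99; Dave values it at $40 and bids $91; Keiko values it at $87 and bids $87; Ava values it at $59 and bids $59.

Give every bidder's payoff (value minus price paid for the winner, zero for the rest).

Emil $0, Frank $35, Dana $0, Vera $0, Dave $0, Keiko $0, Ava $0.

Ranking the bids: Frank $134 > Vera $99 > Dave $91 > Keiko $87 > Emil $74 > Dana $71 > Ava $59.
Frank has the top bid and wins; the price is the second-highest bid, $99.
Frank's payoff = $134 − $99 = $35. All other bidders lose, so their payoff is 0.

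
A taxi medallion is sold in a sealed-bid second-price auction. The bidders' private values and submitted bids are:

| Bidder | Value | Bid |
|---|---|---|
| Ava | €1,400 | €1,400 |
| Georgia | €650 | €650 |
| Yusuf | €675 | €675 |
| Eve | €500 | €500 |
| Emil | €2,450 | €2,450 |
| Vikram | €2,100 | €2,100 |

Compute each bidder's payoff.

Payoffs: Ava €0, Georgia €0, Yusuf €0, Eve €0, Emil €350, Vikram €0.

Ordered from highest: Emil €2,450 > Vikram €2,100 > Ava €1,400 > Yusuf €675 > Georgia €650 > Eve €500.
Emil has the top bid and wins; the price is the second-highest bid, €2,100.
Emil's payoff = €2,450 − €2,100 = €350. All other bidders lose, so their payoff is 0.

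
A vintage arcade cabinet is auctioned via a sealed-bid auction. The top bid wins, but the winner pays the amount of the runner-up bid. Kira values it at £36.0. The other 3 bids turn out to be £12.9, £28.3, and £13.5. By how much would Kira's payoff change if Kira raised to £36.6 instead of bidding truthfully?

The highest competing bid is £28.3.
Bidding truthfully at £36.0: Kira has the top bid, wins, and pays the second-highest bid £28.3. Payoff = £36.0 − £28.3 = £7.7.
Bidding £36.6: Kira has the top bid, wins, and pays the second-highest bid £28.3. Payoff = £36.0 − £28.3 = £7.7.
Change = £7.7 − £7.7 = £0.0.

Payoff change: £0.0.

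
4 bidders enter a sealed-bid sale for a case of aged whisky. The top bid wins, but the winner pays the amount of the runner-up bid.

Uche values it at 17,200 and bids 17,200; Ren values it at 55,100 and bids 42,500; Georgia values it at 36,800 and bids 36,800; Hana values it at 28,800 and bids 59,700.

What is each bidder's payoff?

Payoffs: Uche 0, Ren 0, Georgia 0, Hana -13,700.

Bids in descending order: Hana 59,700 > Ren 42,500 > Georgia 36,800 > Uche 17,200.
Hana has the top bid and wins; the price is the second-highest bid, 42,500.
Hana's payoff = 28,800 − 42,500 = -13,700. All other bidders lose, so their payoff is 0.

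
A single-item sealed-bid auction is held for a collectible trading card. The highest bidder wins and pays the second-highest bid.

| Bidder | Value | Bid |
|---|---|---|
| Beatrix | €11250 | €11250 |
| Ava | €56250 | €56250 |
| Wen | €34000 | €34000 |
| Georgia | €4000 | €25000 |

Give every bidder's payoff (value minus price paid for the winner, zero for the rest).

Beatrix €0, Ava €22250, Wen €0, Georgia €0.

Bids in descending order: Ava €56250; Wen €34000; Georgia €25000; Beatrix €11250.
Ava has the top bid and wins; the price is the second-highest bid, €34000.
Ava's payoff = €56250 − €34000 = €22250. All other bidders lose, so their payoff is 0.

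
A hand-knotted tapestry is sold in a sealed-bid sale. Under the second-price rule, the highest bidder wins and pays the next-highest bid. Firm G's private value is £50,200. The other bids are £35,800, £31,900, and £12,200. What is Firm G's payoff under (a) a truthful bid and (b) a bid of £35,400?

The highest competing bid is £35,800.
Bidding truthfully at £50,200: Firm G has the top bid, wins, and pays the second-highest bid £35,800. Payoff = £50,200 − £35,800 = £14,400.
Bidding £35,400: the top bid is £35,800 (a rival), so Firm G loses. Payoff = £0.

(a) £14,400  (b) £0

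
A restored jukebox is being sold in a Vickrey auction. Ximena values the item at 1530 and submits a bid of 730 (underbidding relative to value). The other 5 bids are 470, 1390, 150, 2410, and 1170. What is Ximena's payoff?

Ximena's payoff: 0.

Highest competing bid: 2410.
Ximena's bid 730 is not the highest, so Ximena loses, pays nothing, and earns zero payoff.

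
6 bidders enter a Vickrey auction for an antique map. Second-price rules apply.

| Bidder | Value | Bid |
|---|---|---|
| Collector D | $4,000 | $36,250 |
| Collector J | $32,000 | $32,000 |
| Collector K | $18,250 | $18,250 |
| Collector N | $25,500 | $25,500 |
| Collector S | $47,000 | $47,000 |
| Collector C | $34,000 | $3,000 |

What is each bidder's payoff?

Payoffs: Collector D $0, Collector J $0, Collector K $0, Collector N $0, Collector S $10,750, Collector C $0.

Bids in descending order: Collector S $47,000 > Collector D $36,250 > Collector J $32,000 > Collector N $25,500 > Collector K $18,250 > Collector C $3,000.
Collector S has the top bid and wins; the price is the second-highest bid, $36,250.
Collector S's payoff = $47,000 − $36,250 = $10,750. All other bidders lose, so their payoff is 0.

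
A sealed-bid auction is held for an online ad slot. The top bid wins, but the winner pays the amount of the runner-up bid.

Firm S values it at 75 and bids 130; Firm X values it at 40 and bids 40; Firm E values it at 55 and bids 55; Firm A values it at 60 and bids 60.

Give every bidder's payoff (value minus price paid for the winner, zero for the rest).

Payoffs: Firm S 15, Firm X 0, Firm E 0, Firm A 0.

Ordered from highest: Firm S 130; Firm A 60; Firm E 55; Firm X 40.
Firm S has the top bid and wins; the price is the second-highest bid, 60.
Firm S's payoff = 75 − 60 = 15. All other bidders lose, so their payoff is 0.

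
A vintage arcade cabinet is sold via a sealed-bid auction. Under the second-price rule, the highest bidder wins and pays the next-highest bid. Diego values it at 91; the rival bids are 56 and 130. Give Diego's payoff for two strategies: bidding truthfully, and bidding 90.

The highest competing bid is 130.
Bidding truthfully at 91: the top bid is 130 (a rival), so Diego loses. Payoff = 0.
Bidding 90: the top bid is 130 (a rival), so Diego loses. Payoff = 0.
The bid only affects whether you win, not the price — here both bids land on the same side of the top rival bid, so the deviation is payoff-neutral.

Truthful: 0; alternative: 0.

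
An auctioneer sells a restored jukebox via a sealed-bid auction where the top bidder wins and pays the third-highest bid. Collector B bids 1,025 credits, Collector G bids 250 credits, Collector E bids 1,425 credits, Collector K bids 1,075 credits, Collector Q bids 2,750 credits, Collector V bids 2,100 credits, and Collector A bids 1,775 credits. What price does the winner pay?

1,775 credits

Bids in descending order: Collector Q 2,750 credits; Collector V 2,100 credits; Collector A 1,775 credits; Collector E 1,425 credits; Collector K 1,075 credits; Collector B 1,025 credits; Collector G 250 credits.
Collector Q is the highest bidder, so Collector Q wins.
Under the third-price rule, the price is the third-highest bid: 1,775 credits.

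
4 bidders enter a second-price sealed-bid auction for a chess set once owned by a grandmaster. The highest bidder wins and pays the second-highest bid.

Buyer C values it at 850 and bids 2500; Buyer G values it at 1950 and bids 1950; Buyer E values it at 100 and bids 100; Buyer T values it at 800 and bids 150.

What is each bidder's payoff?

Buyer C -1100, Buyer G 0, Buyer E 0, Buyer T 0.

Ordered from highest: Buyer C 2500 > Buyer G 1950 > Buyer T 150 > Buyer E 100.
Buyer C has the top bid and wins; the price is the second-highest bid, 1950.
Buyer C's payoff = 850 − 1950 = -1100. All other bidders lose, so their payoff is 0.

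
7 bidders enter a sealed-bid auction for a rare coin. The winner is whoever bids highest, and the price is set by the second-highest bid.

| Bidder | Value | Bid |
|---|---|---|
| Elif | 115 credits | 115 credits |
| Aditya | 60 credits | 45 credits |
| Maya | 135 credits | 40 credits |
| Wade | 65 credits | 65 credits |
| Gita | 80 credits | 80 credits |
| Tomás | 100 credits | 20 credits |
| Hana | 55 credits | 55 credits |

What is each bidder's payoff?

Ordered from highest: Elif 115 credits; Gita 80 credits; Wade 65 credits; Hana 55 credits; Aditya 45 credits; Maya 40 credits; Tomás 20 credits.
Elif has the top bid and wins; the price is the second-highest bid, 80 credits.
Elif's payoff = 115 credits − 80 credits = 35 credits. All other bidders lose, so their payoff is 0.

Elif 35 credits, Aditya 0 credits, Maya 0 credits, Wade 0 credits, Gita 0 credits, Tomás 0 credits, Hana 0 credits.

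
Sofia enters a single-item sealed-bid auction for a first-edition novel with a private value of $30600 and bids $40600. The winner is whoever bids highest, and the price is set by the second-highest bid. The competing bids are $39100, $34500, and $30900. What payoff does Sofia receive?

-$8500

Highest competing bid: $39100.
Sofia's bid $40600 is the highest overall, so Sofia wins and pays the second-highest bid, $39100.
Payoff = value − price = $30600 − $39100 = -$8500.
Overbidding won the item at a price above value — truthful bidding would have avoided this loss.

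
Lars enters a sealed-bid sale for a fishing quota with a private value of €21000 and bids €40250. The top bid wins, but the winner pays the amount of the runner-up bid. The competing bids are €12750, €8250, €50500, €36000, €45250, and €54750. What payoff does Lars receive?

Highest competing bid: €54750.
Lars's bid €40250 is not the highest, so Lars loses, pays nothing, and earns zero payoff.

€0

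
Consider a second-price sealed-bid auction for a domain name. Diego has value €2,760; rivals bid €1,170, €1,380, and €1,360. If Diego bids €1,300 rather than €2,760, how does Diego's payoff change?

The highest competing bid is €1,380.
Bidding truthfully at €2,760: Diego has the top bid, wins, and pays the second-highest bid €1,380. Payoff = €2,760 − €1,380 = €1,380.
Bidding €1,300: the top bid is €1,380 (a rival), so Diego loses. Payoff = €0.
Change = €0 − €1,380 = -€1,380.
This is the dominant-strategy logic: truthful bidding weakly beats any alternative.

Payoff change: -€1,380.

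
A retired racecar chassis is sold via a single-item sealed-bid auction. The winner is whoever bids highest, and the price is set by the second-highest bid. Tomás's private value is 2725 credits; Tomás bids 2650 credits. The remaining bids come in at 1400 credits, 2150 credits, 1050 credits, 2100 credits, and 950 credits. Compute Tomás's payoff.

Payoff = 575 credits.

Highest competing bid: 2150 credits.
Tomás's bid 2650 credits is the highest overall, so Tomás wins and pays the second-highest bid, 2150 credits.
Payoff = value − price = 2725 credits − 2150 credits = 575 credits.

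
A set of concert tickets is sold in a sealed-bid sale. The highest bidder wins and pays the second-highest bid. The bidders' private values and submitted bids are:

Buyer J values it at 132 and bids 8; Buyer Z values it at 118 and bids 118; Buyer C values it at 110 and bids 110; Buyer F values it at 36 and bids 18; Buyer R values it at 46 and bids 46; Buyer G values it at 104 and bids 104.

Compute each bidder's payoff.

Payoffs: Buyer J 0, Buyer Z 8, Buyer C 0, Buyer F 0, Buyer R 0, Buyer G 0.

Bids in descending order: Buyer Z 118, then Buyer C 110, then Buyer G 104, then Buyer R 46, then Buyer F 18, then Buyer J 8.
Buyer Z has the top bid and wins; the price is the second-highest bid, 110.
Buyer Z's payoff = 118 − 110 = 8. All other bidders lose, so their payoff is 0.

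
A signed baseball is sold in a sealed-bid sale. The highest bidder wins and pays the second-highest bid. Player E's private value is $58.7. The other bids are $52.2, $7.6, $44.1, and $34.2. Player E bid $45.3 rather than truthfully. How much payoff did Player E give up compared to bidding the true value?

The highest competing bid is $52.2.
Bidding truthfully at $58.7: Player E has the top bid, wins, and pays the second-highest bid $52.2. Payoff = $58.7 − $52.2 = $6.5.
Bidding $45.3: the top bid is $52.2 (a rival), so Player E loses. Payoff = $0.0.
Regret = truthful payoff − actual payoff = $6.5 − $0.0 = $6.5.

$6.5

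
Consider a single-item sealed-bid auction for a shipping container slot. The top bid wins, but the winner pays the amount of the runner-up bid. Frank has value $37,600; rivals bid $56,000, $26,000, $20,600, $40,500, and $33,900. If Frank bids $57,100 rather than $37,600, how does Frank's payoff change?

Payoff change: -$18,400.

The highest competing bid is $56,000.
Bidding truthfully at $37,600: the top bid is $56,000 (a rival), so Frank loses. Payoff = $0.
Bidding $57,100: Frank has the top bid, wins, and pays the second-highest bid $56,000. Payoff = $37,600 − $56,000 = -$18,400.
Change = -$18,400 − $0 = -$18,400.
Deviating from a truthful bid can only lose payoff in a second-price auction — never gain.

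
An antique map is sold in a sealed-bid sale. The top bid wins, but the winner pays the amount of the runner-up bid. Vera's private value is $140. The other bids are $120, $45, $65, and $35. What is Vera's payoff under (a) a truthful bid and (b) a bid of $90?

(a) $20  (b) $0

The highest competing bid is $120.
Bidding truthfully at $140: Vera has the top bid, wins, and pays the second-highest bid $120. Payoff = $140 − $120 = $20.
Bidding $90: the top bid is $120 (a rival), so Vera loses. Payoff = $0.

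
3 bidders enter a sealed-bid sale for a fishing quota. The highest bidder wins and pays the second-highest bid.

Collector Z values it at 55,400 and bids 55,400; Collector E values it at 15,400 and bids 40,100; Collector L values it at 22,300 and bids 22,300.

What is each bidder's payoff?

Payoffs: Collector Z 15,300, Collector E 0, Collector L 0.

Bids in descending order: Collector Z 55,400; Collector E 40,100; Collector L 22,300.
Collector Z has the top bid and wins; the price is the second-highest bid, 40,100.
Collector Z's payoff = 55,400 − 40,100 = 15,300. All other bidders lose, so their payoff is 0.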